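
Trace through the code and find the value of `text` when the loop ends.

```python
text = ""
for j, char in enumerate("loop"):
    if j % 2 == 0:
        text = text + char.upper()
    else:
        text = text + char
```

Let's trace through this code step by step.

Initialize: text = ''
Entering loop: for j, char in enumerate("loop"):
After iteration 1: j = 0, char = 'l', text = 'L'
After iteration 2: j = 1, char = 'o', text = 'Lo'
After iteration 3: j = 2, char = 'o', text = 'LoO'
After iteration 4: j = 3, char = 'p', text = 'LoOp'
Loop ends.

Final answer: 'LoOp'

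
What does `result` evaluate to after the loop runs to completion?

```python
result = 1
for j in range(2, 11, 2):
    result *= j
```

Let's trace through this code step by step.

Initialize: result = 1
Entering loop: for j in range(2, 11, 2):
After iteration 1: j = 2, result = 2
After iteration 2: j = 4, result = 8
After iteration 3: j = 6, result = 48
After iteration 4: j = 8, result = 384
After iteration 5: j = 10, result = 3840
Loop ends.

Final answer: 3840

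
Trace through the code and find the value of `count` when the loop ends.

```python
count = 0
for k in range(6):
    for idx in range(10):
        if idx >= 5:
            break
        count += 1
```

Let's trace through this code step by step.

Initialize: count = 0
Entering loop: for k in range(6):
After iteration 1: k = 0, count = 5
After iteration 2: k = 1, count = 10
After iteration 3: k = 2, count = 15
After iteration 4: k = 3, count = 20
After iteration 5: k = 4, count = 25
After iteration 6: k = 5, count = 30
Loop ends.

Final answer: 30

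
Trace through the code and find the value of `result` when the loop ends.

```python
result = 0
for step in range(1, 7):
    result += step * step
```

Let's trace through this code step by step.

Initialize: result = 0
Entering loop: for step in range(1, 7):
After iteration 1: step = 1, result = 1
After iteration 2: step = 2, result = 5
After iteration 3: step = 3, result = 14
After iteration 4: step = 4, result = 30
After iteration 5: step = 5, result = 55
After iteration 6: step = 6, result = 91
Loop ends.

Final answer: 91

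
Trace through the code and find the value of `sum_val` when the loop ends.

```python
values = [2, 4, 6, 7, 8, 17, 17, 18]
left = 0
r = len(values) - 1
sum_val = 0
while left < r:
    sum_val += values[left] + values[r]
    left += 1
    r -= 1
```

Let's trace through this code step by step.

Initialize: values = [2, 4, 6, 7, 8, 17, 17, 18]
Initialize: left = 0
Initialize: r = 7
Initialize: sum_val = 0
Entering loop: while left < r:
After iteration 1: left = 1, r = 6, sum_val = 20
After iteration 2: left = 2, r = 5, sum_val = 41
After iteration 3: left = 3, r = 4, sum_val = 64
After iteration 4: left = 4, r = 3, sum_val = 79
Loop ends.

Final answer: 79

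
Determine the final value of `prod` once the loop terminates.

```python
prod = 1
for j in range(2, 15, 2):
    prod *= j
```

Let's trace through this code step by step.

Initialize: prod = 1
Entering loop: for j in range(2, 15, 2):
After iteration 1: j = 2, prod = 2
After iteration 2: j = 4, prod = 8
After iteration 3: j = 6, prod = 48
After iteration 4: j = 8, prod = 384
After iteration 5: j = 10, prod = 3840
After iteration 6: j = 12, prod = 46080
After iteration 7: j = 14, prod = 645120
Loop ends.

Final answer: 645120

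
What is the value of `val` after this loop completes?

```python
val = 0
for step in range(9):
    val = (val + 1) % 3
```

Let's trace through this code step by step.

Initialize: val = 0
Entering loop: for step in range(9):
After iteration 1: step = 0, val = 1
After iteration 2: step = 1, val = 2
After iteration 3: step = 2, val = 0
After iteration 4: step = 3, val = 1
After iteration 5: step = 4, val = 2
After iteration 6: step = 5, val = 0
After iteration 7: step = 6, val = 1
After iteration 8: step = 7, val = 2
After iteration 9: step = 8, val = 0
Loop ends.

Final answer: 0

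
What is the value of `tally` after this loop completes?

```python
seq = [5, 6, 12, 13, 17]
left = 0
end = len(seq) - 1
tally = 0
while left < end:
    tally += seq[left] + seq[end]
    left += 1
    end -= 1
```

Let's trace through this code step by step.

Initialize: seq = [5, 6, 12, 13, 17]
Initialize: left = 0
Initialize: end = 4
Initialize: tally = 0
Entering loop: while left < end:
After iteration 1: left = 1, end = 3, tally = 22
After iteration 2: left = 2, end = 2, tally = 41
Loop ends.

Final answer: 41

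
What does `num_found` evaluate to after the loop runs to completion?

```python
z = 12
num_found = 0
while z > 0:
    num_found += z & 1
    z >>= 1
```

Let's trace through this code step by step.

Initialize: z = 12
Initialize: num_found = 0
Entering loop: while z > 0:
After iteration 1: z = 6, num_found = 0
After iteration 2: z = 3, num_found = 0
After iteration 3: z = 1, num_found = 1
After iteration 4: z = 0, num_found = 2
Loop ends.

Final answer: 2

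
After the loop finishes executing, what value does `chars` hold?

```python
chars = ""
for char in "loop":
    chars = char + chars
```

Let's trace through this code step by step.

Initialize: chars = ''
Entering loop: for char in "loop":
After iteration 1: char = 'l', chars = 'l'
After iteration 2: char = 'o', chars = 'ol'
After iteration 3: char = 'o', chars = 'ool'
After iteration 4: char = 'p', chars = 'pool'
Loop ends.

Final answer: 'pool'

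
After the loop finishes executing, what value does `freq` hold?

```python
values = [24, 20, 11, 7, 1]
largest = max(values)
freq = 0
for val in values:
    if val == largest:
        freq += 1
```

Let's trace through this code step by step.

Initialize: values = [24, 20, 11, 7, 1]
Initialize: largest = 24
Initialize: freq = 0
Entering loop: for val in values:
After iteration 1: val = 24, freq = 1
After iteration 2: val = 20, freq = 1
After iteration 3: val = 11, freq = 1
After iteration 4: val = 7, freq = 1
After iteration 5: val = 1, freq = 1
Loop ends.

Final answer: 1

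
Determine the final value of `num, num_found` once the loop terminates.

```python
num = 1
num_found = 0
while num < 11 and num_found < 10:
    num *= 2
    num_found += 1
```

Let's trace through this code step by step.

Initialize: num = 1
Initialize: num_found = 0
Entering loop: while num < 11 and num_found < 10:
After iteration 1: num = 2, num_found = 1
After iteration 2: num = 4, num_found = 2
After iteration 3: num = 8, num_found = 3
After iteration 4: num = 16, num_found = 4
Loop ends.

Final answer: 16, 4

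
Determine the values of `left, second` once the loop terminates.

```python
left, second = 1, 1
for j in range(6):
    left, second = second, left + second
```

Let's trace through this code step by step.

Initialize: left = 1
Initialize: second = 1
Entering loop: for j in range(6):
After iteration 1: j = 0, left = 1, second = 2
After iteration 2: j = 1, left = 2, second = 3
After iteration 3: j = 2, left = 3, second = 5
After iteration 4: j = 3, left = 5, second = 8
After iteration 5: j = 4, left = 8, second = 13
After iteration 6: j = 5, left = 13, second = 21
Loop ends.

Final answer: 13, 21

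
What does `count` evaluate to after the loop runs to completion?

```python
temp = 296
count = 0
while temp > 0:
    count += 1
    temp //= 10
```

Let's trace through this code step by step.

Initialize: temp = 296
Initialize: count = 0
Entering loop: while temp > 0:
After iteration 1: temp = 29, count = 1
After iteration 2: temp = 2, count = 2
After iteration 3: temp = 0, count = 3
Loop ends.

Final answer: 3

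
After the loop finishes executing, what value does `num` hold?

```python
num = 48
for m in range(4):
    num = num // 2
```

Let's trace through this code step by step.

Initialize: num = 48
Entering loop: for m in range(4):
After iteration 1: m = 0, num = 24
After iteration 2: m = 1, num = 12
After iteration 3: m = 2, num = 6
After iteration 4: m = 3, num = 3
Loop ends.

Final answer: 3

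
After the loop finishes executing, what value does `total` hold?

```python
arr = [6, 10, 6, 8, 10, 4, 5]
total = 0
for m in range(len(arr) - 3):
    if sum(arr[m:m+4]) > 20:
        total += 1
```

Let's trace through this code step by step.

Initialize: arr = [6, 10, 6, 8, 10, 4, 5]
Initialize: total = 0
Entering loop: for m in range(len(arr) - 3):
After iteration 1: m = 0, total = 1
After iteration 2: m = 1, total = 2
After iteration 3: m = 2, total = 3
After iteration 4: m = 3, total = 4
Loop ends.

Final answer: 4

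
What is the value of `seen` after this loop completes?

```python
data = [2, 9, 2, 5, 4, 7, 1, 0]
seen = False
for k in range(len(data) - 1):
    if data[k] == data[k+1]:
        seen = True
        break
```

Let's trace through this code step by step.

Initialize: data = [2, 9, 2, 5, 4, 7, 1, 0]
Initialize: seen = False
Entering loop: for k in range(len(data) - 1):
After iteration 1: k = 0, seen = False
After iteration 2: k = 1, seen = False
After iteration 3: k = 2, seen = False
After iteration 4: k = 3, seen = False
After iteration 5: k = 4, seen = False
After iteration 6: k = 5, seen = False
After iteration 7: k = 6, seen = False
Loop ends.

Final answer: False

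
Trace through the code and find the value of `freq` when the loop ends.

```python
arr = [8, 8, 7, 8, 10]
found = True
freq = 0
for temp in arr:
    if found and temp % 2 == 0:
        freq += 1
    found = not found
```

Let's trace through this code step by step.

Initialize: arr = [8, 8, 7, 8, 10]
Initialize: found = True
Initialize: freq = 0
Entering loop: for temp in arr:
After iteration 1: temp = 8, found = False, freq = 1
After iteration 2: temp = 8, found = True, freq = 1
After iteration 3: temp = 7, found = False, freq = 1
After iteration 4: temp = 8, found = True, freq = 1
After iteration 5: temp = 10, found = False, freq = 2
Loop ends.

Final answer: 2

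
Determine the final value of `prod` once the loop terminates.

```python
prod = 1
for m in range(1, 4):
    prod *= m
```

Let's trace through this code step by step.

Initialize: prod = 1
Entering loop: for m in range(1, 4):
After iteration 1: m = 1, prod = 1
After iteration 2: m = 2, prod = 2
After iteration 3: m = 3, prod = 6
Loop ends.

Final answer: 6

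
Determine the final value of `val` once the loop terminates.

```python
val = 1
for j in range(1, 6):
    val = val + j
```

Let's trace through this code step by step.

Initialize: val = 1
Entering loop: for j in range(1, 6):
After iteration 1: j = 1, val = 2
After iteration 2: j = 2, val = 4
After iteration 3: j = 3, val = 7
After iteration 4: j = 4, val = 11
After iteration 5: j = 5, val = 16
Loop ends.

Final answer: 16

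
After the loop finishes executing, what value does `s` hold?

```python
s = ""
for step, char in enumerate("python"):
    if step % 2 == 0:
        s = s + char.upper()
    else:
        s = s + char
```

Let's trace through this code step by step.

Initialize: s = ''
Entering loop: for step, char in enumerate("python"):
After iteration 1: step = 0, char = 'p', s = 'P'
After iteration 2: step = 1, char = 'y', s = 'Py'
After iteration 3: step = 2, char = 't', s = 'PyT'
After iteration 4: step = 3, char = 'h', s = 'PyTh'
After iteration 5: step = 4, char = 'o', s = 'PyThO'
After iteration 6: step = 5, char = 'n', s = 'PyThOn'
Loop ends.

Final answer: 'PyThOn'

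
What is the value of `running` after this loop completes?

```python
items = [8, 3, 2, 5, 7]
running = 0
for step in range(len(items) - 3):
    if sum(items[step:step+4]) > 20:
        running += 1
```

Let's trace through this code step by step.

Initialize: items = [8, 3, 2, 5, 7]
Initialize: running = 0
Entering loop: for step in range(len(items) - 3):
After iteration 1: step = 0, running = 0
After iteration 2: step = 1, running = 0
Loop ends.

Final answer: 0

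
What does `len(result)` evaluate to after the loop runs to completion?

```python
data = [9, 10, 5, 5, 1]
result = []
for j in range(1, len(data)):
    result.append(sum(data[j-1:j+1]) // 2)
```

Let's trace through this code step by step.

Initialize: data = [9, 10, 5, 5, 1]
Initialize: result = []
Entering loop: for j in range(1, len(data)):
After iteration 1: j = 1, result = [9]
After iteration 2: j = 2, result = [9, 7]
After iteration 3: j = 3, result = [9, 7, 5]
After iteration 4: j = 4, result = [9, 7, 5, 3]
Loop ends.
len(result) = 4

Final answer: 4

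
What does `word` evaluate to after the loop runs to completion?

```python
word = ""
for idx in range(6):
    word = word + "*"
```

Let's trace through this code step by step.

Initialize: word = ''
Entering loop: for idx in range(6):
After iteration 1: idx = 0, word = '*'
After iteration 2: idx = 1, word = '**'
After iteration 3: idx = 2, word = '***'
After iteration 4: idx = 3, word = '****'
After iteration 5: idx = 4, word = '*****'
After iteration 6: idx = 5, word = '******'
Loop ends.

Final answer: '******'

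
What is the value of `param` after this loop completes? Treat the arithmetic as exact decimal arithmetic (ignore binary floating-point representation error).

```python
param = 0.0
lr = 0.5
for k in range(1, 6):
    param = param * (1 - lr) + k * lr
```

Let's trace through this code step by step.

Initialize: param = 0.0
Initialize: lr = 0.5
Entering loop: for k in range(1, 6):
After iteration 1: k = 1, param = 0.5
After iteration 2: k = 2, param = 1.25
After iteration 3: k = 3, param = 2.125
After iteration 4: k = 4, param = 3.0625
After iteration 5: k = 5, param = 4.03125
Loop ends.

Final answer: 4.03125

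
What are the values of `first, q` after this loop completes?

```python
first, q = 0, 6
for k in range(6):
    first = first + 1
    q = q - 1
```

Let's trace through this code step by step.

Initialize: first = 0
Initialize: q = 6
Entering loop: for k in range(6):
After iteration 1: k = 0, first = 1, q = 5
After iteration 2: k = 1, first = 2, q = 4
After iteration 3: k = 2, first = 3, q = 3
After iteration 4: k = 3, first = 4, q = 2
After iteration 5: k = 4, first = 5, q = 1
After iteration 6: k = 5, first = 6, q = 0
Loop ends.

Final answer: 6, 0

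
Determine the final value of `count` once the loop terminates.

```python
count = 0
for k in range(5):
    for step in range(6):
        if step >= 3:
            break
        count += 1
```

Let's trace through this code step by step.

Initialize: count = 0
Entering loop: for k in range(5):
After iteration 1: k = 0, count = 3
After iteration 2: k = 1, count = 6
After iteration 3: k = 2, count = 9
After iteration 4: k = 3, count = 12
After iteration 5: k = 4, count = 15
Loop ends.

Final answer: 15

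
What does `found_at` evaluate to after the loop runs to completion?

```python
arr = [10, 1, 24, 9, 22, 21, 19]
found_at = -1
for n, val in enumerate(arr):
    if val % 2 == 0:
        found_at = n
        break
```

Let's trace through this code step by step.

Initialize: arr = [10, 1, 24, 9, 22, 21, 19]
Initialize: found_at = -1
Entering loop: for n, val in enumerate(arr):
After iteration 1: n = 0, val = 10, found_at = 0
Loop ends.

Final answer: 0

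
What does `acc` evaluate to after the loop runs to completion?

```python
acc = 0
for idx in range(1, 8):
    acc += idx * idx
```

Let's trace through this code step by step.

Initialize: acc = 0
Entering loop: for idx in range(1, 8):
After iteration 1: idx = 1, acc = 1
After iteration 2: idx = 2, acc = 5
After iteration 3: idx = 3, acc = 14
After iteration 4: idx = 4, acc = 30
After iteration 5: idx = 5, acc = 55
After iteration 6: idx = 6, acc = 91
After iteration 7: idx = 7, acc = 140
Loop ends.

Final answer: 140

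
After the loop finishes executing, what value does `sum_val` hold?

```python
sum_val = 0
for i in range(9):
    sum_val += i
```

Let's trace through this code step by step.

Initialize: sum_val = 0
Entering loop: for i in range(9):
After iteration 1: i = 0, sum_val = 0
After iteration 2: i = 1, sum_val = 1
After iteration 3: i = 2, sum_val = 3
After iteration 4: i = 3, sum_val = 6
After iteration 5: i = 4, sum_val = 10
After iteration 6: i = 5, sum_val = 15
After iteration 7: i = 6, sum_val = 21
After iteration 8: i = 7, sum_val = 28
After iteration 9: i = 8, sum_val = 36
Loop ends.

Final answer: 36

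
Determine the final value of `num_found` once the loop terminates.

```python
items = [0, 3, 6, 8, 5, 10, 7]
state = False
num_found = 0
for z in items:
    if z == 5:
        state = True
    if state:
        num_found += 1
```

Let's trace through this code step by step.

Initialize: items = [0, 3, 6, 8, 5, 10, 7]
Initialize: state = False
Initialize: num_found = 0
Entering loop: for z in items:
After iteration 1: z = 0, state = False, num_found = 0
After iteration 2: z = 3, state = False, num_found = 0
After iteration 3: z = 6, state = False, num_found = 0
After iteration 4: z = 8, state = False, num_found = 0
After iteration 5: z = 5, state = True, num_found = 1
After iteration 6: z = 10, state = True, num_found = 2
After iteration 7: z = 7, state = True, num_found = 3
Loop ends.

Final answer: 3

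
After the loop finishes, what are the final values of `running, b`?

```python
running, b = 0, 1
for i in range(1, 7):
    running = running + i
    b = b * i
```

Let's trace through this code step by step.

Initialize: running = 0
Initialize: b = 1
Entering loop: for i in range(1, 7):
After iteration 1: i = 1, running = 1, b = 1
After iteration 2: i = 2, running = 3, b = 2
After iteration 3: i = 3, running = 6, b = 6
After iteration 4: i = 4, running = 10, b = 24
After iteration 5: i = 5, running = 15, b = 120
After iteration 6: i = 6, running = 21, b = 720
Loop ends.

Final answer: 21, 720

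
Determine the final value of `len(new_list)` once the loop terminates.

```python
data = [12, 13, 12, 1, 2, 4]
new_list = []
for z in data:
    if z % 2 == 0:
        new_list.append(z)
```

Let's trace through this code step by step.

Initialize: data = [12, 13, 12, 1, 2, 4]
Initialize: new_list = []
Entering loop: for z in data:
After iteration 1: z = 12, new_list = [12]
After iteration 2: z = 13, new_list = [12]
After iteration 3: z = 12, new_list = [12, 12]
After iteration 4: z = 1, new_list = [12, 12]
After iteration 5: z = 2, new_list = [12, 12, 2]
After iteration 6: z = 4, new_list = [12, 12, 2, 4]
Loop ends.
len(new_list) = 4

Final answer: 4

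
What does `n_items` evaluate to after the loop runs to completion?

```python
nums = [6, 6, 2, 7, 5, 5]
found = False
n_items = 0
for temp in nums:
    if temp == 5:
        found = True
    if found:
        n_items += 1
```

Let's trace through this code step by step.

Initialize: nums = [6, 6, 2, 7, 5, 5]
Initialize: found = False
Initialize: n_items = 0
Entering loop: for temp in nums:
After iteration 1: temp = 6, found = False, n_items = 0
After iteration 2: temp = 6, found = False, n_items = 0
After iteration 3: temp = 2, found = False, n_items = 0
After iteration 4: temp = 7, found = False, n_items = 0
After iteration 5: temp = 5, found = True, n_items = 1
After iteration 6: temp = 5, found = True, n_items = 2
Loop ends.

Final answer: 2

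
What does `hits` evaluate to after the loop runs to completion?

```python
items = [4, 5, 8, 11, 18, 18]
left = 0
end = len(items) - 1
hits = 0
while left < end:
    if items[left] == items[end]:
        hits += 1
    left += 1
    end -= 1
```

Let's trace through this code step by step.

Initialize: items = [4, 5, 8, 11, 18, 18]
Initialize: left = 0
Initialize: end = 5
Initialize: hits = 0
Entering loop: while left < end:
After iteration 1: left = 1, end = 4, hits = 0
After iteration 2: left = 2, end = 3, hits = 0
After iteration 3: left = 3, end = 2, hits = 0
Loop ends.

Final answer: 0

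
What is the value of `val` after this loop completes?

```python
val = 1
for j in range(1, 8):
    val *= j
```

Let's trace through this code step by step.

Initialize: val = 1
Entering loop: for j in range(1, 8):
After iteration 1: j = 1, val = 1
After iteration 2: j = 2, val = 2
After iteration 3: j = 3, val = 6
After iteration 4: j = 4, val = 24
After iteration 5: j = 5, val = 120
After iteration 6: j = 6, val = 720
After iteration 7: j = 7, val = 5040
Loop ends.

Final answer: 5040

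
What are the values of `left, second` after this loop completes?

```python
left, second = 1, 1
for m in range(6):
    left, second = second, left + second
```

Let's trace through this code step by step.

Initialize: left = 1
Initialize: second = 1
Entering loop: for m in range(6):
After iteration 1: m = 0, left = 1, second = 2
After iteration 2: m = 1, left = 2, second = 3
After iteration 3: m = 2, left = 3, second = 5
After iteration 4: m = 3, left = 5, second = 8
After iteration 5: m = 4, left = 8, second = 13
After iteration 6: m = 5, left = 13, second = 21
Loop ends.

Final answer: 13, 21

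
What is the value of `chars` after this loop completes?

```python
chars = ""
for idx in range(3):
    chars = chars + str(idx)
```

Let's trace through this code step by step.

Initialize: chars = ''
Entering loop: for idx in range(3):
After iteration 1: idx = 0, chars = '0'
After iteration 2: idx = 1, chars = '01'
After iteration 3: idx = 2, chars = '012'
Loop ends.

Final answer: '012'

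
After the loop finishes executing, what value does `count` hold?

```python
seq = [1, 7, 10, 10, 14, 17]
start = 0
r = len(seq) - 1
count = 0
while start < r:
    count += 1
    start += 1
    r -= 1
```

Let's trace through this code step by step.

Initialize: seq = [1, 7, 10, 10, 14, 17]
Initialize: start = 0
Initialize: r = 5
Initialize: count = 0
Entering loop: while start < r:
After iteration 1: start = 1, r = 4, count = 1
After iteration 2: start = 2, r = 3, count = 2
After iteration 3: start = 3, r = 2, count = 3
Loop ends.

Final answer: 3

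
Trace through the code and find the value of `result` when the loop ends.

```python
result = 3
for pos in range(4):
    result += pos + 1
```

Let's trace through this code step by step.

Initialize: result = 3
Entering loop: for pos in range(4):
After iteration 1: pos = 0, result = 4
After iteration 2: pos = 1, result = 6
After iteration 3: pos = 2, result = 9
After iteration 4: pos = 3, result = 13
Loop ends.

Final answer: 13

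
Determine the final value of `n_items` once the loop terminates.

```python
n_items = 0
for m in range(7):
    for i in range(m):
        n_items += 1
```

Let's trace through this code step by step.

Initialize: n_items = 0
Entering loop: for m in range(7):
After iteration 1: m = 0, n_items = 0
After iteration 2: m = 1, n_items = 1, i = 0
After iteration 3: m = 2, n_items = 3, i = 1
After iteration 4: m = 3, n_items = 6, i = 2
After iteration 5: m = 4, n_items = 10, i = 3
After iteration 6: m = 5, n_items = 15, i = 4
After iteration 7: m = 6, n_items = 21, i = 5
Loop ends.

Final answer: 21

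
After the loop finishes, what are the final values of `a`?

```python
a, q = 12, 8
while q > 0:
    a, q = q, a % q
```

Let's trace through this code step by step.

Initialize: a = 12
Initialize: q = 8
Entering loop: while q > 0:
After iteration 1: a = 8, q = 4
After iteration 2: a = 4, q = 0
Loop ends.

Final answer: 4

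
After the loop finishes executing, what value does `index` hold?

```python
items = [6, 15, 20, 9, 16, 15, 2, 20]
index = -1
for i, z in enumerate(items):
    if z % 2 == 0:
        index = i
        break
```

Let's trace through this code step by step.

Initialize: items = [6, 15, 20, 9, 16, 15, 2, 20]
Initialize: index = -1
Entering loop: for i, z in enumerate(items):
After iteration 1: i = 0, z = 6, index = 0
Loop ends.

Final answer: 0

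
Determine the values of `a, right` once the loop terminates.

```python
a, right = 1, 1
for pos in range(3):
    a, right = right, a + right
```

Let's trace through this code step by step.

Initialize: a = 1
Initialize: right = 1
Entering loop: for pos in range(3):
After iteration 1: pos = 0, a = 1, right = 2
After iteration 2: pos = 1, a = 2, right = 3
After iteration 3: pos = 2, a = 3, right = 5
Loop ends.

Final answer: 3, 5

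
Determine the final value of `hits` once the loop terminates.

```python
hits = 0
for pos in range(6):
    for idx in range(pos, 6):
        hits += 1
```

Let's trace through this code step by step.

Initialize: hits = 0
Entering loop: for pos in range(6):
After iteration 1: pos = 0, hits = 6
After iteration 2: pos = 1, hits = 11
After iteration 3: pos = 2, hits = 15
After iteration 4: pos = 3, hits = 18
After iteration 5: pos = 4, hits = 20
After iteration 6: pos = 5, hits = 21
Loop ends.

Final answer: 21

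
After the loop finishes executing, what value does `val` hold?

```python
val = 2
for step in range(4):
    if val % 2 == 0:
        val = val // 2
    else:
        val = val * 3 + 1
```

Let's trace through this code step by step.

Initialize: val = 2
Entering loop: for step in range(4):
After iteration 1: step = 0, val = 1
After iteration 2: step = 1, val = 4
After iteration 3: step = 2, val = 2
After iteration 4: step = 3, val = 1
Loop ends.

Final answer: 1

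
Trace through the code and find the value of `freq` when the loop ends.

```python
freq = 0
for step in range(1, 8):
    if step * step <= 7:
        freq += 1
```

Let's trace through this code step by step.

Initialize: freq = 0
Entering loop: for step in range(1, 8):
After iteration 1: step = 1, freq = 1
After iteration 2: step = 2, freq = 2
After iteration 3: step = 3, freq = 2
After iteration 4: step = 4, freq = 2
After iteration 5: step = 5, freq = 2
After iteration 6: step = 6, freq = 2
After iteration 7: step = 7, freq = 2
Loop ends.

Final answer: 2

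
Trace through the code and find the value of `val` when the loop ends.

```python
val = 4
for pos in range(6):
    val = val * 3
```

Let's trace through this code step by step.

Initialize: val = 4
Entering loop: for pos in range(6):
After iteration 1: pos = 0, val = 12
After iteration 2: pos = 1, val = 36
After iteration 3: pos = 2, val = 108
After iteration 4: pos = 3, val = 324
After iteration 5: pos = 4, val = 972
After iteration 6: pos = 5, val = 2916
Loop ends.

Final answer: 2916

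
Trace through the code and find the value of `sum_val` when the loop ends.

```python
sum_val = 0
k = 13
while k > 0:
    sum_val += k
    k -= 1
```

Let's trace through this code step by step.

Initialize: sum_val = 0
Initialize: k = 13
Entering loop: while k > 0:
After iteration 1: sum_val = 13, k = 12
After iteration 2: sum_val = 25, k = 11
After iteration 3: sum_val = 36, k = 10
After iteration 4: sum_val = 46, k = 9
After iteration 5: sum_val = 55, k = 8
After iteration 6: sum_val = 63, k = 7
After iteration 7: sum_val = 70, k = 6
After iteration 8: sum_val = 76, k = 5
After iteration 9: sum_val = 81, k = 4
After iteration 10: sum_val = 85, k = 3
After iteration 11: sum_val = 88, k = 2
After iteration 12: sum_val = 90, k = 1
After iteration 13: sum_val = 91, k = 0
Loop ends.

Final answer: 91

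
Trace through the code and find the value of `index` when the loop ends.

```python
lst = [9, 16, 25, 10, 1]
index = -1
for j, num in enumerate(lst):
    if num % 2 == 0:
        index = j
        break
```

Let's trace through this code step by step.

Initialize: lst = [9, 16, 25, 10, 1]
Initialize: index = -1
Entering loop: for j, num in enumerate(lst):
After iteration 1: j = 0, num = 9, index = -1
After iteration 2: j = 1, num = 16, index = 1
Loop ends.

Final answer: 1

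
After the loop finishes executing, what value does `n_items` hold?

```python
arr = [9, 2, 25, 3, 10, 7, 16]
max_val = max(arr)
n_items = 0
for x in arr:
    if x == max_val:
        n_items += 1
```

Let's trace through this code step by step.

Initialize: arr = [9, 2, 25, 3, 10, 7, 16]
Initialize: max_val = 25
Initialize: n_items = 0
Entering loop: for x in arr:
After iteration 1: x = 9, n_items = 0
After iteration 2: x = 2, n_items = 0
After iteration 3: x = 25, n_items = 1
After iteration 4: x = 3, n_items = 1
After iteration 5: x = 10, n_items = 1
After iteration 6: x = 7, n_items = 1
After iteration 7: x = 16, n_items = 1
Loop ends.

Final answer: 1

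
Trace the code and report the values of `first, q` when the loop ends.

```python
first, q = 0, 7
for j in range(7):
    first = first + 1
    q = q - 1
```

Let's trace through this code step by step.

Initialize: first = 0
Initialize: q = 7
Entering loop: for j in range(7):
After iteration 1: j = 0, first = 1, q = 6
After iteration 2: j = 1, first = 2, q = 5
After iteration 3: j = 2, first = 3, q = 4
After iteration 4: j = 3, first = 4, q = 3
After iteration 5: j = 4, first = 5, q = 2
After iteration 6: j = 5, first = 6, q = 1
After iteration 7: j = 6, first = 7, q = 0
Loop ends.

Final answer: 7, 0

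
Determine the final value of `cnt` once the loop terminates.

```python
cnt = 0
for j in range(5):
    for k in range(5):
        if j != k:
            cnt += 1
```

Let's trace through this code step by step.

Initialize: cnt = 0
Entering loop: for j in range(5):
After iteration 1: j = 0, cnt = 4
After iteration 2: j = 1, cnt = 8
After iteration 3: j = 2, cnt = 12
After iteration 4: j = 3, cnt = 16
After iteration 5: j = 4, cnt = 20
Loop ends.

Final answer: 20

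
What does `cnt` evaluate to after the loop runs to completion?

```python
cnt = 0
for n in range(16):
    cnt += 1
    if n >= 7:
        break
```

Let's trace through this code step by step.

Initialize: cnt = 0
Entering loop: for n in range(16):
After iteration 1: n = 0, cnt = 1
After iteration 2: n = 1, cnt = 2
After iteration 3: n = 2, cnt = 3
After iteration 4: n = 3, cnt = 4
After iteration 5: n = 4, cnt = 5
After iteration 6: n = 5, cnt = 6
After iteration 7: n = 6, cnt = 7
After iteration 8: n = 7, cnt = 8
Loop ends.

Final answer: 8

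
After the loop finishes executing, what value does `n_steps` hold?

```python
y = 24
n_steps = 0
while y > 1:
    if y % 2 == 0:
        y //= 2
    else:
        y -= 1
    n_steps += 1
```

Let's trace through this code step by step.

Initialize: y = 24
Initialize: n_steps = 0
Entering loop: while y > 1:
After iteration 1: y = 12, n_steps = 1
After iteration 2: y = 6, n_steps = 2
After iteration 3: y = 3, n_steps = 3
After iteration 4: y = 2, n_steps = 4
After iteration 5: y = 1, n_steps = 5
Loop ends.

Final answer: 5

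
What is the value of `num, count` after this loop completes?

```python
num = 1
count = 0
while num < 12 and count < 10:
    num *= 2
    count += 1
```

Let's trace through this code step by step.

Initialize: num = 1
Initialize: count = 0
Entering loop: while num < 12 and count < 10:
After iteration 1: num = 2, count = 1
After iteration 2: num = 4, count = 2
After iteration 3: num = 8, count = 3
After iteration 4: num = 16, count = 4
Loop ends.

Final answer: 16, 4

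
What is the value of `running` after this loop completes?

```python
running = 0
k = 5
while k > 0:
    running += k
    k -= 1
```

Let's trace through this code step by step.

Initialize: running = 0
Initialize: k = 5
Entering loop: while k > 0:
After iteration 1: running = 5, k = 4
After iteration 2: running = 9, k = 3
After iteration 3: running = 12, k = 2
After iteration 4: running = 14, k = 1
After iteration 5: running = 15, k = 0
Loop ends.

Final answer: 15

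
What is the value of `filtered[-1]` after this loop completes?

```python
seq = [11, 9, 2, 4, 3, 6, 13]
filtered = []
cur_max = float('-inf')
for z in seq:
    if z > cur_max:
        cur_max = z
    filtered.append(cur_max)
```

Let's trace through this code step by step.

Initialize: seq = [11, 9, 2, 4, 3, 6, 13]
Initialize: filtered = []
Initialize: cur_max = -inf
Entering loop: for z in seq:
After iteration 1: z = 11, filtered = [11], cur_max = 11
After iteration 2: z = 9, filtered = [11, 11], cur_max = 11
After iteration 3: z = 2, filtered = [11, 11, 11], cur_max = 11
After iteration 4: z = 4, filtered = [11, 11, 11, 11], cur_max = 11
After iteration 5: z = 3, filtered = [11, 11, 11, 11, 11], cur_max = 11
After iteration 6: z = 6, filtered = [11, 11, 11, 11, 11, 11], cur_max = 11
After iteration 7: z = 13, filtered = [11, 11, 11, 11, 11, 11, 13], cur_max = 13
Loop ends.
filtered[-1] = 13

Final answer: 13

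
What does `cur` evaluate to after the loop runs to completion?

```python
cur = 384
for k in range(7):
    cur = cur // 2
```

Let's trace through this code step by step.

Initialize: cur = 384
Entering loop: for k in range(7):
After iteration 1: k = 0, cur = 192
After iteration 2: k = 1, cur = 96
After iteration 3: k = 2, cur = 48
After iteration 4: k = 3, cur = 24
After iteration 5: k = 4, cur = 12
After iteration 6: k = 5, cur = 6
After iteration 7: k = 6, cur = 3
Loop ends.

Final answer: 3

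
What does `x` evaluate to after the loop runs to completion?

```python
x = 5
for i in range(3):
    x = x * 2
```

Let's trace through this code step by step.

Initialize: x = 5
Entering loop: for i in range(3):
After iteration 1: i = 0, x = 10
After iteration 2: i = 1, x = 20
After iteration 3: i = 2, x = 40
Loop ends.

Final answer: 40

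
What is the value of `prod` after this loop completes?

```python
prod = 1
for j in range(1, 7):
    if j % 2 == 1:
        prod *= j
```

Let's trace through this code step by step.

Initialize: prod = 1
Entering loop: for j in range(1, 7):
After iteration 1: j = 1, prod = 1
After iteration 2: j = 2, prod = 1
After iteration 3: j = 3, prod = 3
After iteration 4: j = 4, prod = 3
After iteration 5: j = 5, prod = 15
After iteration 6: j = 6, prod = 15
Loop ends.

Final answer: 15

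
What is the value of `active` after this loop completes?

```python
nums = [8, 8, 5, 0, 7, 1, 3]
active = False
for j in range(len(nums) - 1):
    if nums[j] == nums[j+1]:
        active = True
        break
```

Let's trace through this code step by step.

Initialize: nums = [8, 8, 5, 0, 7, 1, 3]
Initialize: active = False
Entering loop: for j in range(len(nums) - 1):
After iteration 1: j = 0, active = True
Loop ends.

Final answer: True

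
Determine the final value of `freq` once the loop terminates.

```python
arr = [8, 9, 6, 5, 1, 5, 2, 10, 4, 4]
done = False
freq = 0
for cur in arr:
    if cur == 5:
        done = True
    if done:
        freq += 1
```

Let's trace through this code step by step.

Initialize: arr = [8, 9, 6, 5, 1, 5, 2, 10, 4, 4]
Initialize: done = False
Initialize: freq = 0
Entering loop: for cur in arr:
After iteration 1: cur = 8, done = False, freq = 0
After iteration 2: cur = 9, done = False, freq = 0
After iteration 3: cur = 6, done = False, freq = 0
After iteration 4: cur = 5, done = True, freq = 1
After iteration 5: cur = 1, done = True, freq = 2
After iteration 6: cur = 5, done = True, freq = 3
After iteration 7: cur = 2, done = True, freq = 4
After iteration 8: cur = 10, done = True, freq = 5
After iteration 9: cur = 4, done = True, freq = 6
After iteration 10: cur = 4, done = True, freq = 7
Loop ends.

Final answer: 7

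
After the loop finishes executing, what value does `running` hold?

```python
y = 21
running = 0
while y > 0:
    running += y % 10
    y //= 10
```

Let's trace through this code step by step.

Initialize: y = 21
Initialize: running = 0
Entering loop: while y > 0:
After iteration 1: y = 2, running = 1
After iteration 2: y = 0, running = 3
Loop ends.

Final answer: 3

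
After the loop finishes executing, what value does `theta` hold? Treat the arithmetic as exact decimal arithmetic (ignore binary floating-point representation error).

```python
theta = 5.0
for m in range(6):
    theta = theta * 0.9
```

Let's trace through this code step by step.

Initialize: theta = 5.0
Entering loop: for m in range(6):
After iteration 1: m = 0, theta = 4.5
After iteration 2: m = 1, theta = 4.05
After iteration 3: m = 2, theta = 3.645
After iteration 4: m = 3, theta = 3.2805
After iteration 5: m = 4, theta = 2.95245
After iteration 6: m = 5, theta = 2.657205
Loop ends.

Final answer: 2.657205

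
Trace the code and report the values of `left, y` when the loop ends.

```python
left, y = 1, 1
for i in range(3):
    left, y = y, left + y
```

Let's trace through this code step by step.

Initialize: left = 1
Initialize: y = 1
Entering loop: for i in range(3):
After iteration 1: i = 0, left = 1, y = 2
After iteration 2: i = 1, left = 2, y = 3
After iteration 3: i = 2, left = 3, y = 5
Loop ends.

Final answer: 3, 5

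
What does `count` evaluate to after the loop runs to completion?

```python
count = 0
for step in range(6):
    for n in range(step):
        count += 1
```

Let's trace through this code step by step.

Initialize: count = 0
Entering loop: for step in range(6):
After iteration 1: step = 0, count = 0
After iteration 2: step = 1, count = 1, n = 0
After iteration 3: step = 2, count = 3, n = 1
After iteration 4: step = 3, count = 6, n = 2
After iteration 5: step = 4, count = 10, n = 3
After iteration 6: step = 5, count = 15, n = 4
Loop ends.

Final answer: 15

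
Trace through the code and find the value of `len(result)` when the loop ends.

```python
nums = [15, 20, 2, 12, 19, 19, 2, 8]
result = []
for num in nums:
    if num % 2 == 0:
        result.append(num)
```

Let's trace through this code step by step.

Initialize: nums = [15, 20, 2, 12, 19, 19, 2, 8]
Initialize: result = []
Entering loop: for num in nums:
After iteration 1: num = 15, result = []
After iteration 2: num = 20, result = [20]
After iteration 3: num = 2, result = [20, 2]
After iteration 4: num = 12, result = [20, 2, 12]
After iteration 5: num = 19, result = [20, 2, 12]
After iteration 6: num = 19, result = [20, 2, 12]
After iteration 7: num = 2, result = [20, 2, 12, 2]
After iteration 8: num = 8, result = [20, 2, 12, 2, 8]
Loop ends.
len(result) = 5

Final answer: 5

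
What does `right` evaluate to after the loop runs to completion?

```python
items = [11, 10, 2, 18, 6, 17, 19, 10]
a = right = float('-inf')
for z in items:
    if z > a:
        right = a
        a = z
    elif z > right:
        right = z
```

Let's trace through this code step by step.

Initialize: items = [11, 10, 2, 18, 6, 17, 19, 10]
Initialize: a = -inf
Initialize: right = -inf
Entering loop: for z in items:
After iteration 1: z = 11, a = 11, right = -inf
After iteration 2: z = 10, a = 11, right = 10
After iteration 3: z = 2, a = 11, right = 10
After iteration 4: z = 18, a = 18, right = 11
After iteration 5: z = 6, a = 18, right = 11
After iteration 6: z = 17, a = 18, right = 17
After iteration 7: z = 19, a = 19, right = 18
After iteration 8: z = 10, a = 19, right = 18
Loop ends.

Final answer: 18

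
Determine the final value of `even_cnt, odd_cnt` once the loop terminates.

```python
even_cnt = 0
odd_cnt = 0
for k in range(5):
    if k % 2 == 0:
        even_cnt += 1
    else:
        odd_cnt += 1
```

Let's trace through this code step by step.

Initialize: even_cnt = 0
Initialize: odd_cnt = 0
Entering loop: for k in range(5):
After iteration 1: k = 0, even_cnt = 1, odd_cnt = 0
After iteration 2: k = 1, even_cnt = 1, odd_cnt = 1
After iteration 3: k = 2, even_cnt = 2, odd_cnt = 1
After iteration 4: k = 3, even_cnt = 2, odd_cnt = 2
After iteration 5: k = 4, even_cnt = 3, odd_cnt = 2
Loop ends.

Final answer: 3, 2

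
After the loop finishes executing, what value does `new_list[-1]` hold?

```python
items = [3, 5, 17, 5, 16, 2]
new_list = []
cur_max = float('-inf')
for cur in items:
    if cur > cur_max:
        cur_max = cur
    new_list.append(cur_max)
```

Let's trace through this code step by step.

Initialize: items = [3, 5, 17, 5, 16, 2]
Initialize: new_list = []
Initialize: cur_max = -inf
Entering loop: for cur in items:
After iteration 1: cur = 3, new_list = [3], cur_max = 3
After iteration 2: cur = 5, new_list = [3, 5], cur_max = 5
After iteration 3: cur = 17, new_list = [3, 5, 17], cur_max = 17
After iteration 4: cur = 5, new_list = [3, 5, 17, 17], cur_max = 17
After iteration 5: cur = 16, new_list = [3, 5, 17, 17, 17], cur_max = 17
After iteration 6: cur = 2, new_list = [3, 5, 17, 17, 17, 17], cur_max = 17
Loop ends.
new_list[-1] = 17

Final answer: 17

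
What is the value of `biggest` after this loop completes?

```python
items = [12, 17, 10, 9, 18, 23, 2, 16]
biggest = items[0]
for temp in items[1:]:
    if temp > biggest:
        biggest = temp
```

Let's trace through this code step by step.

Initialize: items = [12, 17, 10, 9, 18, 23, 2, 16]
Initialize: biggest = 12
Entering loop: for temp in items[1:]:
After iteration 1: temp = 17, biggest = 17
After iteration 2: temp = 10, biggest = 17
After iteration 3: temp = 9, biggest = 17
After iteration 4: temp = 18, biggest = 18
After iteration 5: temp = 23, biggest = 23
After iteration 6: temp = 2, biggest = 23
After iteration 7: temp = 16, biggest = 23
Loop ends.

Final answer: 23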